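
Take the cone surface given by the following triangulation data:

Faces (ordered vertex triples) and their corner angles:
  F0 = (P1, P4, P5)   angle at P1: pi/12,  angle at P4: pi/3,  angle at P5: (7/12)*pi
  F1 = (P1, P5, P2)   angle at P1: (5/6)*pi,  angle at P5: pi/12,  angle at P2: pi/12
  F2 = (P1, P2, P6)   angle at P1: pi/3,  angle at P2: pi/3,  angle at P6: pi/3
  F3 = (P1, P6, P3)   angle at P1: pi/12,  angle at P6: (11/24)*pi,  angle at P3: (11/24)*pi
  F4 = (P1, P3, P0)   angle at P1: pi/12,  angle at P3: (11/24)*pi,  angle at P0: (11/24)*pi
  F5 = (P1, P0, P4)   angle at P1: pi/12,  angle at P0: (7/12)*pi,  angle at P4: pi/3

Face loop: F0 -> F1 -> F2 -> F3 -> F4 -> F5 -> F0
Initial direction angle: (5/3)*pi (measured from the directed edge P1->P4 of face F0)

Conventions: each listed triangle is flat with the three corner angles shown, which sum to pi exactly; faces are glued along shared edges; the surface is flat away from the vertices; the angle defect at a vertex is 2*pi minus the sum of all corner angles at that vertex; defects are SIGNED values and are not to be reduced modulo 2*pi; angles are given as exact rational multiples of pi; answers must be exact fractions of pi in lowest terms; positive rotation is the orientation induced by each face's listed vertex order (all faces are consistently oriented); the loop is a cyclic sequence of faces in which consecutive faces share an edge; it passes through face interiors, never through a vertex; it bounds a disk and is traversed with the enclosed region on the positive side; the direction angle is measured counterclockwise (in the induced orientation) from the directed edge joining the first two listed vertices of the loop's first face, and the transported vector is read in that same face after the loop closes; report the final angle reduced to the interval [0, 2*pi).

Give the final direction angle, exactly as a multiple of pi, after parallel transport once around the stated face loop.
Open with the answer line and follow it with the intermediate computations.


Answer: final direction angle = pi/6

enclosed vertex P1: corner angles sum to (3/2)*pi, defect = 2*pi - (3/2)*pi = pi/2
final direction = starting direction + enclosed defect total, reduced mod 2*pi (induced orientation)
final angle = (5/3)*pi + pi/2 = pi/6 (mod 2*pi)


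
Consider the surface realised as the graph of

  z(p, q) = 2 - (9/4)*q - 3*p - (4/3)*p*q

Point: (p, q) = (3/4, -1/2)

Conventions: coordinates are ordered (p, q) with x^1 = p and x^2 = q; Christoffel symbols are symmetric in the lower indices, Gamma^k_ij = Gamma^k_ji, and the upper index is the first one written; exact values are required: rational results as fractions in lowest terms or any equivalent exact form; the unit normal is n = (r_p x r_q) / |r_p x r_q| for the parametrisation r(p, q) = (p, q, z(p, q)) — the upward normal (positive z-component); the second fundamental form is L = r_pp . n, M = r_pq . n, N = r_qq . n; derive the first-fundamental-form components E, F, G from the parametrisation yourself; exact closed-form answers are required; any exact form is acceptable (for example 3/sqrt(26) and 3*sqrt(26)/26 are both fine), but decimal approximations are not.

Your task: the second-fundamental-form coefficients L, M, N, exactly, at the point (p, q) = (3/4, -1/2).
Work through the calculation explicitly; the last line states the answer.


z_p = -7/3, z_q = -13/4, z_pp = 0, z_pq = -4/3, z_qq = 0
E = 58/9, F = 91/12, G = 185/16; answer radicand W^2 = 2449/144
unnormalised second-form numerators: l = 0, m = -4/3, n = 0; L = l/sqrt(2449/144), and similarly M = m/sqrt(W^2), N = n/sqrt(W^2)

Answer: L = 0, M = -16*sqrt(2449)/2449, N = 0


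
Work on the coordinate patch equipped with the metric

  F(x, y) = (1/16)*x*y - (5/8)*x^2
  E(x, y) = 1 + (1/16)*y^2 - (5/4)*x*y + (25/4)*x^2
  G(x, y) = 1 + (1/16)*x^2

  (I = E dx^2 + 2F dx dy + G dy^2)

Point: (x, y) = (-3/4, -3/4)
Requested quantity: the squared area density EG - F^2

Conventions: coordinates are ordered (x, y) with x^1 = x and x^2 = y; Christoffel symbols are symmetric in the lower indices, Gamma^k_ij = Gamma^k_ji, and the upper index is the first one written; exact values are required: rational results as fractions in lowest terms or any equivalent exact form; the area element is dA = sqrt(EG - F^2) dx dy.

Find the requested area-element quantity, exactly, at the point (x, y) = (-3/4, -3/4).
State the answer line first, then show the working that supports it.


Answer: EG - F^2 = 497/128

E = 985/256, F = -81/256, G = 265/256; EG - F^2 = 497/128


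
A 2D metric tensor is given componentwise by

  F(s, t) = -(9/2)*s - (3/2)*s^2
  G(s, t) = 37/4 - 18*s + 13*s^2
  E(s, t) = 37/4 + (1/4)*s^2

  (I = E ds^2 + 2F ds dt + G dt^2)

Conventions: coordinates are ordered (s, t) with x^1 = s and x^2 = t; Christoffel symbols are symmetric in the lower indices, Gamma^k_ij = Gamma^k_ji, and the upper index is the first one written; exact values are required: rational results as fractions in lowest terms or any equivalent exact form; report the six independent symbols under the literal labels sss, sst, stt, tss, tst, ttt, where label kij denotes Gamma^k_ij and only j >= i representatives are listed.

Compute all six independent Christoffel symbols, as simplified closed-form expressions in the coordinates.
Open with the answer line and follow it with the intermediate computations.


Answer: Gamma_sss = (-20*s^3 - 396*s^2 - 287*s)/(16*s^4 - 288*s^3 + 1637*s^2 - 2664*s + 1369), Gamma_sst = (312*s^3 + 720*s^2 - 648*s)/(16*s^4 - 288*s^3 + 1637*s^2 - 2664*s + 1369), Gamma_stt = (-2704*s^3 + 5616*s^2 - 4516*s + 1332)/(16*s^4 - 288*s^3 + 1637*s^2 - 2664*s + 1369), Gamma_tss = (-6*s^3 - 444*s - 666)/(16*s^4 - 288*s^3 + 1637*s^2 - 2664*s + 1369), Gamma_tst = (52*s^3 - 36*s^2 + 1924*s - 1332)/(16*s^4 - 288*s^3 + 1637*s^2 - 2664*s + 1369), Gamma_ttt = (-312*s^3 - 720*s^2 + 648*s)/(16*s^4 - 288*s^3 + 1637*s^2 - 2664*s + 1369)

E = 37/4 + (1/4)*s^2; F = -(9/2)*s - (3/2)*s^2; G = 37/4 - 18*s + 13*s^2
Gamma^k_ij = (1/2) g^{kl} (d_i g_jl + d_j g_il - d_l g_ij), with g^inv = (1/(EG-F^2)) [[G, -F], [-F, E]]
first partials: E_s = (1/2)*s, E_t = 0, F_s = -9/2 - 3*s, F_t = 0, G_s = -18 + 26*s, G_t = 0
D = EG - F^2 = 1369/16 - (333/2)*s + (1637/16)*s^2 - 18*s^3 + s^4
expanded: Gamma^s_ss = (G E_s - 2F F_s + F E_t)/(2D), Gamma^s_st = (G E_t - F G_s)/(2D), Gamma^s_tt = (2G F_t - G G_s - F G_t)/(2D), Gamma^t_ss = (2E F_s - E E_t - F E_s)/(2D), Gamma^t_st = (E G_s - F E_t)/(2D), Gamma^t_tt = (E G_t - 2F F_t + F G_s)/(2D); substitute and cancel common factors


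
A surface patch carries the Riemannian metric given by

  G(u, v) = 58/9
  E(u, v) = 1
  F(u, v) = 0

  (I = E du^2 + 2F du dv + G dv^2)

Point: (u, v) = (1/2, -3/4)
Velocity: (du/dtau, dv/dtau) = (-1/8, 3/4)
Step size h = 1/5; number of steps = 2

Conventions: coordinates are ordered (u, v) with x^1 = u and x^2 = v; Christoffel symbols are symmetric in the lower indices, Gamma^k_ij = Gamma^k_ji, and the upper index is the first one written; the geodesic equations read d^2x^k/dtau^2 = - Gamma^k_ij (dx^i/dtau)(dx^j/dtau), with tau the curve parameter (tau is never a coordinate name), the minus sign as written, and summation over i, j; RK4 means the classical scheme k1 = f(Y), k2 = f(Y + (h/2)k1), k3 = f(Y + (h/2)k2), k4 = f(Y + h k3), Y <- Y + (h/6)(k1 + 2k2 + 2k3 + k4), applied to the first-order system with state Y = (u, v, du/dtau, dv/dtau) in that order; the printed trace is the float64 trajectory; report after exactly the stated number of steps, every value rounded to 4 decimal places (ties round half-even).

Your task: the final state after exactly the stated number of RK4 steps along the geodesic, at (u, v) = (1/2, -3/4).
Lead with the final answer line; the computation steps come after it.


Answer: u = 0.4500, v = -0.4500, du/dtau = -0.1250, dv/dtau = 0.7500

f(Y) = (du/dtau, dv/dtau, -Gamma^u_ij Y'^i Y'^j, -Gamma^v_ij Y'^i Y'^j) with the Gammas evaluated at the stage position; h = 0.200000; intermediate values shown to 6 dp
step 0: u = 0.5000, v = -0.7500, du/dtau = -0.1250, dv/dtau = 0.7500
step 1:
  k1: at (u, v) = (0.500000, -0.750000), (du/dtau, dv/dtau) = (-0.125000, 0.750000); Gamma_uuu = 0.000000, Gamma_uuv = 0.000000, Gamma_uvv = 0.000000, Gamma_vuu = 0.000000, Gamma_vuv = 0.000000, Gamma_vvv = 0.000000; k1 = (-0.125000, 0.750000, 0.000000, 0.000000)
  k2: at (u, v) = (0.487500, -0.675000), (du/dtau, dv/dtau) = (-0.125000, 0.750000); Gamma_uuu = 0.000000, Gamma_uuv = 0.000000, Gamma_uvv = 0.000000, Gamma_vuu = 0.000000, Gamma_vuv = 0.000000, Gamma_vvv = 0.000000; k2 = (-0.125000, 0.750000, 0.000000, 0.000000)
  k3: at (u, v) = (0.487500, -0.675000), (du/dtau, dv/dtau) = (-0.125000, 0.750000); Gamma_uuu = 0.000000, Gamma_uuv = 0.000000, Gamma_uvv = 0.000000, Gamma_vuu = 0.000000, Gamma_vuv = 0.000000, Gamma_vvv = 0.000000; k3 = (-0.125000, 0.750000, 0.000000, 0.000000)
  k4: at (u, v) = (0.475000, -0.600000), (du/dtau, dv/dtau) = (-0.125000, 0.750000); Gamma_uuu = 0.000000, Gamma_uuv = 0.000000, Gamma_uvv = 0.000000, Gamma_vuu = 0.000000, Gamma_vuv = 0.000000, Gamma_vvv = 0.000000; k4 = (-0.125000, 0.750000, 0.000000, 0.000000)
  Y <- Y + (h/6)(k1 + 2k2 + 2k3 + k4): u = 0.4750, v = -0.6000, du/dtau = -0.1250, dv/dtau = 0.7500
step 2:
  k1: at (u, v) = (0.475000, -0.600000), (du/dtau, dv/dtau) = (-0.125000, 0.750000); Gamma_uuu = 0.000000, Gamma_uuv = 0.000000, Gamma_uvv = 0.000000, Gamma_vuu = 0.000000, Gamma_vuv = 0.000000, Gamma_vvv = 0.000000; k1 = (-0.125000, 0.750000, 0.000000, 0.000000)
  k2: at (u, v) = (0.462500, -0.525000), (du/dtau, dv/dtau) = (-0.125000, 0.750000); Gamma_uuu = 0.000000, Gamma_uuv = 0.000000, Gamma_uvv = 0.000000, Gamma_vuu = 0.000000, Gamma_vuv = 0.000000, Gamma_vvv = 0.000000; k2 = (-0.125000, 0.750000, 0.000000, 0.000000)
  k3: at (u, v) = (0.462500, -0.525000), (du/dtau, dv/dtau) = (-0.125000, 0.750000); Gamma_uuu = 0.000000, Gamma_uuv = 0.000000, Gamma_uvv = 0.000000, Gamma_vuu = 0.000000, Gamma_vuv = 0.000000, Gamma_vvv = 0.000000; k3 = (-0.125000, 0.750000, 0.000000, 0.000000)
  k4: at (u, v) = (0.450000, -0.450000), (du/dtau, dv/dtau) = (-0.125000, 0.750000); Gamma_uuu = 0.000000, Gamma_uuv = 0.000000, Gamma_uvv = 0.000000, Gamma_vuu = 0.000000, Gamma_vuv = 0.000000, Gamma_vvv = 0.000000; k4 = (-0.125000, 0.750000, 0.000000, 0.000000)
  Y <- Y + (h/6)(k1 + 2k2 + 2k3 + k4): u = 0.4500, v = -0.4500, du/dtau = -0.1250, dv/dtau = 0.7500


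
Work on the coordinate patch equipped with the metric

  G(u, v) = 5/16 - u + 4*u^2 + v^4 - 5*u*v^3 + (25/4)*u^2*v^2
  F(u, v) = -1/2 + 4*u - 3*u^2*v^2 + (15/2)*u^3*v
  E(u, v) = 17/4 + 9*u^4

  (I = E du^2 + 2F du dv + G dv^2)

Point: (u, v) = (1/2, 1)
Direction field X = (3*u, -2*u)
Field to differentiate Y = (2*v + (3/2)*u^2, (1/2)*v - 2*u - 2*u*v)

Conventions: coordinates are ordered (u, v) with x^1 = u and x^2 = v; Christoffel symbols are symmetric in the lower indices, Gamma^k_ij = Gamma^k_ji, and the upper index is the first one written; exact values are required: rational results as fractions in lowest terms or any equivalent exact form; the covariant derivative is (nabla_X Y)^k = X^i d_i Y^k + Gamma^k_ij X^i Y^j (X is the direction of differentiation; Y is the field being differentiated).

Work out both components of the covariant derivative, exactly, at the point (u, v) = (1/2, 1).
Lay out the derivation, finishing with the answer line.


E = 77/16, F = 27/16, G = 7/8 at the point
E_u = 9/2, E_v = 0, F_u = 53/8, F_v = -9/16, G_u = 17/4, G_v = -3/8
EG - F^2 = 349/256;  g^inv = (256/349) * [[7/8, -27/16], [-27/16, 77/16]]
first-kind symbols [ij,l] = (1/2)(d_i g_jl + d_j g_il - d_l g_ij): [uu,u] = E_u/2 = 9/4, [uu,v] = F_u - E_v/2 = 53/8, [uv,u] = E_v/2 = 0, [uv,v] = G_u/2 = 17/8, [vv,u] = F_v - G_u/2 = -43/16, [vv,v] = G_v/2 = -3/16
Gamma^u_ij = (G*[ij,u] - F*[ij,v])/(EG - F^2), Gamma^v_ij = (E*[ij,v] - F*[ij,u])/(EG - F^2)
Gamma_uuu = -2358/349, Gamma_uuv = -918/349, Gamma_uvv = -521/349, Gamma_vuu = 7190/349, Gamma_vuv = 2618/349, Gamma_vvv = 930/349
X = (3/2, -1), Y = (19/8, -3/2) at the point

Answer: (nabla_X Y)^u = -38791/2792, (nabla_X Y)^v = 103853/2792


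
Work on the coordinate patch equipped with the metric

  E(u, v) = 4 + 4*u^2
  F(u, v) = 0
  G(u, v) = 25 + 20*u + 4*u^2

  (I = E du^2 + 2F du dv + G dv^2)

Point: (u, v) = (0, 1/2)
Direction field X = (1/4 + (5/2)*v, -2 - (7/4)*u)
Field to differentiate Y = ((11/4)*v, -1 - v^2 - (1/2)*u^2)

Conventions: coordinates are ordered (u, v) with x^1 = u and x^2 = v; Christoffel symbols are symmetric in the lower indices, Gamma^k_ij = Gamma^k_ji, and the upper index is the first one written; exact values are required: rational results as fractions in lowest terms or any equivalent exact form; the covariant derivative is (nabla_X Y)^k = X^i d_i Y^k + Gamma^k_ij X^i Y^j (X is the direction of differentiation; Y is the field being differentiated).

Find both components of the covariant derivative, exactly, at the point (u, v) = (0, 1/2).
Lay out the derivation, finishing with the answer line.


E = 4, F = 0, G = 25 at the point
E_u = 0, E_v = 0, F_u = 0, F_v = 0, G_u = 20, G_v = 0
EG - F^2 = 100;  g^inv = (1/100) * [[25, 0], [0, 4]]
first-kind symbols [ij,l] = (1/2)(d_i g_jl + d_j g_il - d_l g_ij): [uu,u] = E_u/2 = 0, [uu,v] = F_u - E_v/2 = 0, [uv,u] = E_v/2 = 0, [uv,v] = G_u/2 = 10, [vv,u] = F_v - G_u/2 = -10, [vv,v] = G_v/2 = 0
Gamma^u_ij = (G*[ij,u] - F*[ij,v])/(EG - F^2), Gamma^v_ij = (E*[ij,v] - F*[ij,u])/(EG - F^2)
Gamma_uuu = 0, Gamma_uuv = 0, Gamma_uvv = -5/2, Gamma_vuu = 0, Gamma_vuv = 2/5, Gamma_vvv = 0
X = (3/2, -2), Y = (11/8, -5/4) at the point

Answer: (nabla_X Y)^u = -47/4, (nabla_X Y)^v = 3/20


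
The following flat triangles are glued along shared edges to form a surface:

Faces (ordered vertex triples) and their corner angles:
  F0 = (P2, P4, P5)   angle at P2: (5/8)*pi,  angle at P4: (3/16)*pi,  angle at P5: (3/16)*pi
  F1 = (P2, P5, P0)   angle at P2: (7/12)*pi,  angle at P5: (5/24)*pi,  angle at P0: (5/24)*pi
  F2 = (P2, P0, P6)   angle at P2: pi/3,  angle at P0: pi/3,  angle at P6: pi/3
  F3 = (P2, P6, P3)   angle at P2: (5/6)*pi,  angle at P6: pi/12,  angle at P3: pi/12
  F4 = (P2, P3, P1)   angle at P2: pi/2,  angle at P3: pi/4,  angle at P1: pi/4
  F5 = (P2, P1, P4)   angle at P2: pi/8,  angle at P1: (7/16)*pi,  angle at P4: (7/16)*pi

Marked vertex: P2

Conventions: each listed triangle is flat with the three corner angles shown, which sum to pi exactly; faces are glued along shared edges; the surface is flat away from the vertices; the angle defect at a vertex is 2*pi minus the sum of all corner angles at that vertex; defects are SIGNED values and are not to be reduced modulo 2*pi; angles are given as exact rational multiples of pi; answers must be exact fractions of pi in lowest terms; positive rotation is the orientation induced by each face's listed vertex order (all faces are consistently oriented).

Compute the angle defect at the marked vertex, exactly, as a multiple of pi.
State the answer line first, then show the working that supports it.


Answer: defect(P2) = -pi

Sum of corner angles at P2: 3*pi
defect = 2*pi - 3*pi


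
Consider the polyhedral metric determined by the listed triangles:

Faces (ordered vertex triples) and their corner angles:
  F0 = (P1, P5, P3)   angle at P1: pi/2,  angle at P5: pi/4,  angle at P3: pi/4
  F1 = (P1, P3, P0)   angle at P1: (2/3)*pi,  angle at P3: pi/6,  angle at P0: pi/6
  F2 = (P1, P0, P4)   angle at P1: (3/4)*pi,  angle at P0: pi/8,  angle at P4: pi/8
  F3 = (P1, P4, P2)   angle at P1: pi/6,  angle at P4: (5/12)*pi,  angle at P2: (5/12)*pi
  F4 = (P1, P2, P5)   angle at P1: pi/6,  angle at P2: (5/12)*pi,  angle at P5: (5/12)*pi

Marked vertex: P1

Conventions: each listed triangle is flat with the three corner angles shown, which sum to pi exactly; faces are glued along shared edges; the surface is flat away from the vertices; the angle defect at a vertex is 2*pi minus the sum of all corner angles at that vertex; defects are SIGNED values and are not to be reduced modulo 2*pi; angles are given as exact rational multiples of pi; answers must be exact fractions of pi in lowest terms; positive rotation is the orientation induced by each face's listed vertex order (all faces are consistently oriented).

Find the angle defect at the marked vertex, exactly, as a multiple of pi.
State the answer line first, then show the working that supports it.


Answer: defect(P1) = -pi/4

Sum of corner angles at P1: (9/4)*pi
defect = 2*pi - (9/4)*pi


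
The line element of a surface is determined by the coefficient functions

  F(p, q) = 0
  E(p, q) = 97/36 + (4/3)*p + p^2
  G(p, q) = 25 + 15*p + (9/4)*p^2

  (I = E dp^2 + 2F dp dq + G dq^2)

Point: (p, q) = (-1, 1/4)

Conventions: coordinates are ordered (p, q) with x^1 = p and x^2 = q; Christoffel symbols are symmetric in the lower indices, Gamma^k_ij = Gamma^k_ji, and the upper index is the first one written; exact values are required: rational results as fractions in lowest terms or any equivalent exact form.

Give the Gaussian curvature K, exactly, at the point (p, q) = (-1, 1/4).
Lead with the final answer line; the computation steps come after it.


Answer: K = -1296/50575

E = 85/36, F = 0, G = 49/4, EG - F^2 = 4165/144 at the point
E_p = -2/3, E_q = 0, F_p = 0, F_q = 0, G_p = 21/2, G_q = 0
E_qq = 0, F_pq = 0, G_pp = 9/2
Evaluate Brioschi's two determinant matrices M1, M2 and divide by (EG - F^2)^2.
M1 = [[-E_qq/2 + F_pq - G_pp/2, E_p/2, F_p - E_q/2], [F_q - G_p/2, E, F], [G_q/2, F, G]] = [[-9/4, -1/3, 0], [-21/4, 85/36, 0], [0, 0, 49/4]]; det M1 = -5537/64
M2 = [[0, E_q/2, G_p/2], [E_q/2, E, F], [G_p/2, F, G]] = [[0, 0, 21/4], [0, 85/36, 0], [21/4, 0, 49/4]]; det M2 = -4165/64
det M1 - det M2 = -343/16; K = -343/16 / (4165/144)^2 = -1296/50575


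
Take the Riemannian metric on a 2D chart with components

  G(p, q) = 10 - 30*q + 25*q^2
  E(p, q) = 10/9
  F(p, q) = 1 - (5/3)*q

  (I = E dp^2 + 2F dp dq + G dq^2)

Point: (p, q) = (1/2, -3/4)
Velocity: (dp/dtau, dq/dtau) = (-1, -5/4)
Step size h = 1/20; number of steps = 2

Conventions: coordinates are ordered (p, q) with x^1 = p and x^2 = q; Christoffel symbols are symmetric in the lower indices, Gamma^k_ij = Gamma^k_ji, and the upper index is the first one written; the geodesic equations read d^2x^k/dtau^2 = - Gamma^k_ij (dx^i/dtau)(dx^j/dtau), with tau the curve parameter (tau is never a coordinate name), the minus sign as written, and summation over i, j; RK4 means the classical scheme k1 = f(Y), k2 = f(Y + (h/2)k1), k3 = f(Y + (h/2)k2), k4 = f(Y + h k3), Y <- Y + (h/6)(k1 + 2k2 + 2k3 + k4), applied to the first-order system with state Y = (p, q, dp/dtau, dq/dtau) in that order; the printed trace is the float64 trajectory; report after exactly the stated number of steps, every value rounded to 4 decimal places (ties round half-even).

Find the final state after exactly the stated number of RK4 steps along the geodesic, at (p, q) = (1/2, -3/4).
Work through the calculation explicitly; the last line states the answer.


f(Y) = (dp/dtau, dq/dtau, -Gamma^p_ij Y'^i Y'^j, -Gamma^q_ij Y'^i Y'^j) with the Gammas evaluated at the stage position; h = 0.050000; intermediate values shown to 6 dp
step 0: p = 0.5000, q = -0.7500, dp/dtau = -1.0000, dq/dtau = -1.2500
step 1:
  k1: at (p, q) = (0.500000, -0.750000), (dp/dtau, dq/dtau) = (-1.000000, -1.250000); Gamma_ppp = 0.000000, Gamma_ppq = 0.000000, Gamma_pqq = -0.035709, Gamma_qpp = 0.000000, Gamma_qpq = 0.000000, Gamma_qqq = -0.723107; k1 = (-1.000000, -1.250000, 0.055795, 1.129854)
  k2: at (p, q) = (0.475000, -0.781250), (dp/dtau, dq/dtau) = (-0.998605, -1.221754); Gamma_ppp = 0.000000, Gamma_ppq = 0.000000, Gamma_pqq = -0.034148, Gamma_qpp = 0.000000, Gamma_qpq = 0.000000, Gamma_qqq = -0.707500; k2 = (-0.998605, -1.221754, 0.050972, 1.056073)
  k3: at (p, q) = (0.475035, -0.780544), (dp/dtau, dq/dtau) = (-0.998726, -1.223598); Gamma_ppp = 0.000000, Gamma_ppq = 0.000000, Gamma_pqq = -0.034182, Gamma_qpp = 0.000000, Gamma_qpq = 0.000000, Gamma_qqq = -0.707846; k3 = (-0.998726, -1.223598, 0.051177, 1.059781)
  k4: at (p, q) = (0.450064, -0.811180), (dp/dtau, dq/dtau) = (-0.997441, -1.197011); Gamma_ppp = 0.000000, Gamma_ppq = 0.000000, Gamma_pqq = -0.032746, Gamma_qpp = 0.000000, Gamma_qpq = 0.000000, Gamma_qqq = -0.693157; k4 = (-0.997441, -1.197011, 0.046920, 0.993180)
  Y <- Y + (h/6)(k1 + 2k2 + 2k3 + k4): p = 0.4501, q = -0.8111, dp/dtau = -0.9974, dq/dtau = -1.1970
step 2:
  k1: at (p, q) = (0.450066, -0.811148), (dp/dtau, dq/dtau) = (-0.997442, -1.197044); Gamma_ppp = 0.000000, Gamma_ppq = 0.000000, Gamma_pqq = -0.032747, Gamma_qpp = 0.000000, Gamma_qpq = 0.000000, Gamma_qqq = -0.693172; k1 = (-0.997442, -1.197044, 0.046924, 0.993256)
  k2: at (p, q) = (0.425130, -0.841074), (dp/dtau, dq/dtau) = (-0.996268, -1.172212); Gamma_ppp = 0.000000, Gamma_ppq = 0.000000, Gamma_pqq = -0.031430, Gamma_qpp = 0.000000, Gamma_qpq = 0.000000, Gamma_qqq = -0.679387; k2 = (-0.996268, -1.172212, 0.043187, 0.933534)
  k3: at (p, q) = (0.425159, -0.840453), (dp/dtau, dq/dtau) = (-0.996362, -1.173705); Gamma_ppp = 0.000000, Gamma_ppq = 0.000000, Gamma_pqq = -0.031456, Gamma_qpp = 0.000000, Gamma_qpq = 0.000000, Gamma_qqq = -0.679668; k3 = (-0.996362, -1.173705, 0.043334, 0.936300)
  k4: at (p, q) = (0.400248, -0.869833), (dp/dtau, dq/dtau) = (-0.995275, -1.150229); Gamma_ppp = 0.000000, Gamma_ppq = 0.000000, Gamma_pqq = -0.030236, Gamma_qpp = 0.000000, Gamma_qpq = 0.000000, Gamma_qqq = -0.666635; k4 = (-0.995275, -1.150229, 0.040003, 0.881976)
  Y <- Y + (h/6)(k1 + 2k2 + 2k3 + k4): p = 0.4002, q = -0.8698, dp/dtau = -0.9953, dq/dtau = -1.1503

Answer: p = 0.4002, q = -0.8698, dp/dtau = -0.9953, dq/dtau = -1.1503


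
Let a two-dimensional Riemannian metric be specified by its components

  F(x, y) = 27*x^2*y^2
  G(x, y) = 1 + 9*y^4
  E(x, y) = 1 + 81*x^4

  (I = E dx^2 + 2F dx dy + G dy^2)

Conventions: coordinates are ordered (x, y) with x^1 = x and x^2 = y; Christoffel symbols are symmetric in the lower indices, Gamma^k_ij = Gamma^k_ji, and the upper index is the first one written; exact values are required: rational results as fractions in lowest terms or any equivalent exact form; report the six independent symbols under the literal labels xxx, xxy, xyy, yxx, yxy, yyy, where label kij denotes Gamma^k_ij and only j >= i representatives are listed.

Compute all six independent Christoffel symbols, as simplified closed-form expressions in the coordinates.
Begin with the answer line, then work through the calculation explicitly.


Answer: Gamma_xxx = 162*x^3/(81*x^4 + 9*y^4 + 1), Gamma_xxy = 0, Gamma_xyy = 54*x^2*y/(81*x^4 + 9*y^4 + 1), Gamma_yxx = 54*x*y^2/(81*x^4 + 9*y^4 + 1), Gamma_yxy = 0, Gamma_yyy = 18*y^3/(81*x^4 + 9*y^4 + 1)

E = 1 + 81*x^4; F = 27*x^2*y^2; G = 1 + 9*y^4
Gamma^k_ij = (1/2) g^{kl} (d_i g_jl + d_j g_il - d_l g_ij), with g^inv = (1/(EG-F^2)) [[G, -F], [-F, E]]
first partials: E_x = 324*x^3, E_y = 0, F_x = 54*x*y^2, F_y = 54*x^2*y, G_x = 0, G_y = 36*y^3
D = EG - F^2 = 1 + 9*y^4 + 81*x^4
expanded: Gamma^x_xx = (G E_x - 2F F_x + F E_y)/(2D), Gamma^x_xy = (G E_y - F G_x)/(2D), Gamma^x_yy = (2G F_y - G G_x - F G_y)/(2D), Gamma^y_xx = (2E F_x - E E_y - F E_x)/(2D), Gamma^y_xy = (E G_x - F E_y)/(2D), Gamma^y_yy = (E G_y - 2F F_y + F G_x)/(2D); substitute and cancel common factors


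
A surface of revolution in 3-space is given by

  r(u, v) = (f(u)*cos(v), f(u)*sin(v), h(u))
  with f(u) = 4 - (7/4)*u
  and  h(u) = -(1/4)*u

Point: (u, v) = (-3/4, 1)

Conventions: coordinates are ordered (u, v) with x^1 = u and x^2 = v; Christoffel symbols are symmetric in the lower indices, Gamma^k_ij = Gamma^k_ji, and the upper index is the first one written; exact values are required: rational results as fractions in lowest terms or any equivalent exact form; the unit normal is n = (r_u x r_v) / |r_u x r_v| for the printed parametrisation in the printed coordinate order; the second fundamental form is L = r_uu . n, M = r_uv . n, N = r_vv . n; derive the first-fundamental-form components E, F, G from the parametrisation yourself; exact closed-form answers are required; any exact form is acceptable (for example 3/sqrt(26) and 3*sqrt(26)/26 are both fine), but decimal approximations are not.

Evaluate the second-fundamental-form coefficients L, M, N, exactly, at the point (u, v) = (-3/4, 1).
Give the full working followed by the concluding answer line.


f = 85/16, f' = -7/4, f'' = 0, h' = -1/4, h'' = 0
E = 25/8, F = 0, G = 7225/256; answer radicand W^2 = 25/8
unnormalised second-form numerators: l = 0, m = 0, n = -85/64; L = l/sqrt(25/8), and similarly M = m/sqrt(W^2), N = n/sqrt(W^2)

Answer: L = 0, M = 0, N = -17*sqrt(2)/32


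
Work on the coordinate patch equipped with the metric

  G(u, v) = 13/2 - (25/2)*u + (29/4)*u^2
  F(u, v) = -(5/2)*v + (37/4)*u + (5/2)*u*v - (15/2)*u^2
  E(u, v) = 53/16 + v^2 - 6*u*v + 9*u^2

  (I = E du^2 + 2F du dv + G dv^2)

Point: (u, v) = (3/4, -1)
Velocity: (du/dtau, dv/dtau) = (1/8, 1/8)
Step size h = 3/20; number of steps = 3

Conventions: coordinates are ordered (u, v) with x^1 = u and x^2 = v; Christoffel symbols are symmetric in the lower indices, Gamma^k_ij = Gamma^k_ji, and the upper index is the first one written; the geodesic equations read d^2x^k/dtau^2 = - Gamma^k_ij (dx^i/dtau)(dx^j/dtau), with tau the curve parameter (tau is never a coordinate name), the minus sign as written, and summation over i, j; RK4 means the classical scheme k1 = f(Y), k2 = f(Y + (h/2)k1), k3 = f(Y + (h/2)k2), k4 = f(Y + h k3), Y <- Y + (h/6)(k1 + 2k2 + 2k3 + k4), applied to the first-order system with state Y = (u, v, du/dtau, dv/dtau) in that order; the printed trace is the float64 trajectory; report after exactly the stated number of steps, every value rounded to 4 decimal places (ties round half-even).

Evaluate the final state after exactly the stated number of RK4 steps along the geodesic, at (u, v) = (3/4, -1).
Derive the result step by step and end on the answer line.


f(Y) = (du/dtau, dv/dtau, -Gamma^u_ij Y'^i Y'^j, -Gamma^v_ij Y'^i Y'^j) with the Gammas evaluated at the stage position; h = 0.150000; intermediate values shown to 6 dp
step 0: u = 0.7500, v = -1.0000, du/dtau = 0.1250, dv/dtau = 0.1250
step 1:
  k1: at (u, v) = (0.750000, -1.000000), (du/dtau, dv/dtau) = (0.125000, 0.125000); Gamma_uuu = 2.886094, Gamma_uuv = -0.216475, Gamma_uvv = 0.040921, Gamma_vuu = -9.060053, Gamma_vuv = -0.073694, Gamma_vvv = -0.113729; k1 = (0.125000, 0.125000, -0.038970, 0.145643)
  k2: at (u, v) = (0.759375, -0.990625), (du/dtau, dv/dtau) = (0.122077, 0.135923); Gamma_uuu = 2.786487, Gamma_uuv = -0.247792, Gamma_uvv = 0.029412, Gamma_vuu = -8.860245, Gamma_vuv = 0.060585, Gamma_vvv = -0.081546; k2 = (0.122077, 0.135923, -0.033847, 0.131539)
  k3: at (u, v) = (0.759156, -0.989806), (du/dtau, dv/dtau) = (0.122461, 0.134865); Gamma_uuu = 2.789031, Gamma_uuv = -0.247141, Gamma_uvv = 0.029687, Gamma_vuu = -8.862831, Gamma_vuv = 0.057535, Gamma_vvv = -0.082300; k3 = (0.122461, 0.134865, -0.034203, 0.132511)
  k4: at (u, v) = (0.768369, -0.979770), (du/dtau, dv/dtau) = (0.119870, 0.144877); Gamma_uuu = 2.692784, Gamma_uuv = -0.274286, Gamma_uvv = 0.019516, Gamma_vuu = -8.661179, Gamma_vuv = 0.179669, Gamma_vvv = -0.053896; k4 = (0.119870, 0.144877, -0.029575, 0.119341)
  Y <- Y + (h/6)(k1 + 2k2 + 2k3 + k4): u = 0.7683, v = -0.9797, du/dtau = 0.1199, dv/dtau = 0.1448
step 2:
  k1: at (u, v) = (0.768349, -0.979714), (du/dtau, dv/dtau) = (0.119884, 0.144827); Gamma_uuu = 2.693015, Gamma_uuv = -0.274233, Gamma_uvv = 0.019539, Gamma_vuu = -8.661478, Gamma_vuv = 0.179408, Gamma_vvv = -0.053958; k1 = (0.119884, 0.144827, -0.029592, 0.119386)
  k2: at (u, v) = (0.777340, -0.968852), (du/dtau, dv/dtau) = (0.117665, 0.153781); Gamma_uuu = 2.601197, Gamma_uuv = -0.297460, Gamma_uvv = 0.010626, Gamma_vuu = -8.460837, Gamma_vuv = 0.289427, Gamma_vvv = -0.029188; k2 = (0.117665, 0.153781, -0.025500, 0.107356)
  k3: at (u, v) = (0.777174, -0.968180), (du/dtau, dv/dtau) = (0.117971, 0.152879); Gamma_uuu = 2.603098, Gamma_uuv = -0.297114, Gamma_uvv = 0.010788, Gamma_vuu = -8.462949, Gamma_vuv = 0.287499, Gamma_vvv = -0.029634; k3 = (0.117971, 0.152879, -0.025763, 0.108103)
  k4: at (u, v) = (0.786044, -0.956782), (du/dtau, dv/dtau) = (0.116019, 0.161043); Gamma_uuu = 2.514778, Gamma_uuv = -0.317175, Gamma_uvv = 0.002853, Gamma_vuu = -8.263597, Gamma_vuv = 0.387796, Gamma_vvv = -0.007784; k4 = (0.116019, 0.161043, -0.022072, 0.096943)
  Y <- Y + (h/6)(k1 + 2k2 + 2k3 + k4): u = 0.7860, v = -0.9567, du/dtau = 0.1160, dv/dtau = 0.1610
step 3:
  k1: at (u, v) = (0.786028, -0.956734), (du/dtau, dv/dtau) = (0.116029, 0.161008); Gamma_uuu = 2.514956, Gamma_uuv = -0.317145, Gamma_uvv = 0.002867, Gamma_vuu = -8.263842, Gamma_vuv = 0.387623, Gamma_vvv = -0.007822; k1 = (0.116029, 0.161008, -0.022083, 0.096974)
  k2: at (u, v) = (0.794730, -0.944658), (du/dtau, dv/dtau) = (0.114373, 0.168281); Gamma_uuu = 2.430831, Gamma_uuv = -0.334266, Gamma_uvv = -0.004158, Gamma_vuu = -8.067674, Gamma_vuv = 0.478368, Gamma_vvv = 0.011254; k2 = (0.114373, 0.168281, -0.018813, 0.086802)
  k3: at (u, v) = (0.794606, -0.944113), (du/dtau, dv/dtau) = (0.114618, 0.167518); Gamma_uuu = 2.432207, Gamma_uuv = -0.334101, Gamma_uvv = -0.004064, Gamma_vuu = -8.069260, Gamma_vuv = 0.477183, Gamma_vvv = 0.011001; k3 = (0.114618, 0.167518, -0.019009, 0.087375)
  k4: at (u, v) = (0.803221, -0.931606), (du/dtau, dv/dtau) = (0.113178, 0.174115); Gamma_uuu = 2.351437, Gamma_uuv = -0.348782, Gamma_uvv = -0.010365, Gamma_vuu = -7.876045, Gamma_vuv = 0.560086, Gamma_vvv = 0.027795; k4 = (0.113178, 0.174115, -0.016060, 0.077969)
  Y <- Y + (h/6)(k1 + 2k2 + 2k3 + k4): u = 0.8032, v = -0.9316, du/dtau = 0.1132, dv/dtau = 0.1741

Answer: u = 0.8032, v = -0.9316, du/dtau = 0.1132, dv/dtau = 0.1741


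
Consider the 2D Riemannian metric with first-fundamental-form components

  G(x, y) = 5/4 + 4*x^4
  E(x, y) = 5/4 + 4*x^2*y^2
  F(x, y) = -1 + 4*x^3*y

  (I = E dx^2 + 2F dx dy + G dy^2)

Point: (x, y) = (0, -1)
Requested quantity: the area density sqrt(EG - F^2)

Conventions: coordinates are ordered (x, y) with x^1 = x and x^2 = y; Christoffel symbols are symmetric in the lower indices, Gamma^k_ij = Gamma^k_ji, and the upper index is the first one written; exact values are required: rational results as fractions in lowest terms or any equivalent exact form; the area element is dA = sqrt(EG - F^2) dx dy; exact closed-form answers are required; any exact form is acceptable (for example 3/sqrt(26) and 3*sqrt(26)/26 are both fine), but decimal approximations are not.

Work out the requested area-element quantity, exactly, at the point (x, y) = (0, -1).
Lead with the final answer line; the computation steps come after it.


Answer: sqrt(EG - F^2) = 3/4

E = 5/4, F = -1, G = 5/4; EG - F^2 = 9/16


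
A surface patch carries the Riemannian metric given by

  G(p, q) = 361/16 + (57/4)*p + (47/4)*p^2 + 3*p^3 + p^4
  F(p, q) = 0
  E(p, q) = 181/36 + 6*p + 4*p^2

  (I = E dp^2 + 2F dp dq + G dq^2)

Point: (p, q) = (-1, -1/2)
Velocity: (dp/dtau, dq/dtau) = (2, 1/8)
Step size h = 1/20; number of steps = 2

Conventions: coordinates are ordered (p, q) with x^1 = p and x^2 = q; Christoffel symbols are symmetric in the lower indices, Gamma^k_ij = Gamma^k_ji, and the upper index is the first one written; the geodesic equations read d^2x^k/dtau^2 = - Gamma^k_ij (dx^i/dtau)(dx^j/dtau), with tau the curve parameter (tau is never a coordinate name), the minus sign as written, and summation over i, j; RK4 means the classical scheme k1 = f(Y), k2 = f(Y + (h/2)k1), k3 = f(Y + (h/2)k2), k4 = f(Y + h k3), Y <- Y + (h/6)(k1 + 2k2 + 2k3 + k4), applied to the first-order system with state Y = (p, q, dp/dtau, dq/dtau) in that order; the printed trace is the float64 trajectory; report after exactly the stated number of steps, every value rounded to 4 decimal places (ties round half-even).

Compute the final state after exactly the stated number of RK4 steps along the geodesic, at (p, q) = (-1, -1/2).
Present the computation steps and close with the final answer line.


f(Y) = (dp/dtau, dq/dtau, -Gamma^p_ij Y'^i Y'^j, -Gamma^q_ij Y'^i Y'^j) with the Gammas evaluated at the stage position; h = 0.050000; intermediate values shown to 6 dp
step 0: p = -1.0000, q = -0.5000, dp/dtau = 2.0000, dq/dtau = 0.1250
step 1:
  k1: at (p, q) = (-1.000000, -0.500000), (dp/dtau, dq/dtau) = (2.000000, 0.125000); Gamma_ppp = -0.330275, Gamma_ppq = 0.000000, Gamma_pqq = 0.701835, Gamma_qpp = 0.000000, Gamma_qpq = -0.117647, Gamma_qqq = 0.000000; k1 = (2.000000, 0.125000, 1.310135, 0.058824)
  k2: at (p, q) = (-0.950000, -0.496875), (dp/dtau, dq/dtau) = (2.032753, 0.126471); Gamma_ppp = -0.272315, Gamma_ppq = 0.000000, Gamma_pqq = 0.575605, Gamma_qpp = 0.000000, Gamma_qpq = -0.094619, Gamma_qqq = 0.000000; k2 = (2.032753, 0.126471, 1.116021, 0.048650)
  k3: at (p, q) = (-0.949181, -0.496838), (dp/dtau, dq/dtau) = (2.027901, 0.126216); Gamma_ppp = -0.271321, Gamma_ppq = 0.000000, Gamma_pqq = 0.573459, Gamma_qpp = 0.000000, Gamma_qpq = -0.094238, Gamma_qqq = 0.000000; k3 = (2.027901, 0.126216, 1.106638, 0.048241)
  k4: at (p, q) = (-0.898605, -0.493689), (dp/dtau, dq/dtau) = (2.055332, 0.127412); Gamma_ppp = -0.207396, Gamma_ppq = 0.000000, Gamma_pqq = 0.436525, Gamma_qpp = 0.000000, Gamma_qpq = -0.070603, Gamma_qqq = 0.000000; k4 = (2.055332, 0.127412, 0.869035, 0.036978)
  Y <- Y + (h/6)(k1 + 2k2 + 2k3 + k4): p = -0.8985, q = -0.4937, dp/dtau = 2.0552, dq/dtau = 0.1274
step 2:
  k1: at (p, q) = (-0.898528, -0.493685), (dp/dtau, dq/dtau) = (2.055204, 0.127413); Gamma_ppp = -0.207295, Gamma_ppq = 0.000000, Gamma_pqq = 0.436311, Gamma_qpp = 0.000000, Gamma_qpq = -0.070567, Gamma_qqq = 0.000000; k1 = (2.055204, 0.127413, 0.868503, 0.036957)
  k2: at (p, q) = (-0.847148, -0.490500), (dp/dtau, dq/dtau) = (2.076917, 0.128337); Gamma_ppp = -0.138017, Gamma_ppq = 0.000000, Gamma_pqq = 0.289625, Gamma_qpp = 0.000000, Gamma_qpq = -0.046295, Gamma_qqq = 0.000000; k2 = (2.076917, 0.128337, 0.590579, 0.024679)
  k3: at (p, q) = (-0.846605, -0.490477), (dp/dtau, dq/dtau) = (2.069969, 0.128030); Gamma_ppp = -0.137267, Gamma_ppq = 0.000000, Gamma_pqq = 0.288043, Gamma_qpp = 0.000000, Gamma_qpq = -0.046037, Gamma_qqq = 0.000000; k3 = (2.069969, 0.128030, 0.583434, 0.024401)
  k4: at (p, q) = (-0.795030, -0.487284), (dp/dtau, dq/dtau) = (2.084376, 0.128633); Gamma_ppp = -0.064654, Gamma_ppq = 0.000000, Gamma_pqq = 0.135434, Gamma_qpp = 0.000000, Gamma_qpq = -0.021496, Gamma_qqq = 0.000000; k4 = (2.084376, 0.128633, 0.278655, 0.011527)
  Y <- Y + (h/6)(k1 + 2k2 + 2k3 + k4): p = -0.7949, q = -0.4873, dp/dtau = 2.0843, dq/dtau = 0.1286

Answer: p = -0.7949, q = -0.4873, dp/dtau = 2.0843, dq/dtau = 0.1286


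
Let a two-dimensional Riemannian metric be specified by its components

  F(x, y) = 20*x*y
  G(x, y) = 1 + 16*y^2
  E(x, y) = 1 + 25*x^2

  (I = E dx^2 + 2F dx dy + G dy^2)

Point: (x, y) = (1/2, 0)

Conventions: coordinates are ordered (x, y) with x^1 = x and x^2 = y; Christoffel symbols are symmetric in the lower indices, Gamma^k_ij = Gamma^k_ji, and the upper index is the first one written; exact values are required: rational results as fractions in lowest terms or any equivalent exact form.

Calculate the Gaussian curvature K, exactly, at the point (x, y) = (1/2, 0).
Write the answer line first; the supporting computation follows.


Answer: K = 320/841

E = 29/4, F = 0, G = 1, EG - F^2 = 29/4 at the point
E_x = 25, E_y = 0, F_x = 0, F_y = 10, G_x = 0, G_y = 0
E_yy = 0, F_xy = 20, G_xx = 0
Brioschi: K = (det M1 - det M2) / (EG - F^2)^2 with the standard first/second-derivative matrices M1, M2.
M1 = [[-E_yy/2 + F_xy - G_xx/2, E_x/2, F_x - E_y/2], [F_y - G_x/2, E, F], [G_y/2, F, G]] = [[20, 25/2, 0], [10, 29/4, 0], [0, 0, 1]]; det M1 = 20
M2 = [[0, E_y/2, G_x/2], [E_y/2, E, F], [G_x/2, F, G]] = [[0, 0, 0], [0, 29/4, 0], [0, 0, 1]]; det M2 = 0
det M1 - det M2 = 20; K = 20 / (29/4)^2 = 320/841


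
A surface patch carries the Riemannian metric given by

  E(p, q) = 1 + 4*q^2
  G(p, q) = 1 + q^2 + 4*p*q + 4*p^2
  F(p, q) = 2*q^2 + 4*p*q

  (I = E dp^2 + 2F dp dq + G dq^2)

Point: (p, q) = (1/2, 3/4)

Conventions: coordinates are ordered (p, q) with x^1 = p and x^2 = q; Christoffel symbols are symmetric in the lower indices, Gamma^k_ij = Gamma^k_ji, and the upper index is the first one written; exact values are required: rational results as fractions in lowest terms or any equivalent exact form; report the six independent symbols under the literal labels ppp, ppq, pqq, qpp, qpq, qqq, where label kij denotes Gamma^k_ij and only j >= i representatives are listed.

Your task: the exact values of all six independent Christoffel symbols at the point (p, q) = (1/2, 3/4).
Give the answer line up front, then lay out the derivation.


Answer: Gamma_ppp = 0, Gamma_ppq = 48/101, Gamma_pqq = 24/101, Gamma_qpp = 0, Gamma_qpq = 56/101, Gamma_qqq = 28/101

E = 13/4, F = 21/8, G = 65/16 at the point
E_p = 0, E_q = 6, F_p = 3, F_q = 5, G_p = 7, G_q = 7/2
EG - F^2 = 101/16;  g^inv = (16/101) * [[65/16, -21/8], [-21/8, 13/4]]
first-kind symbols [ij,l] = (1/2)(d_i g_jl + d_j g_il - d_l g_ij): [pp,p] = E_p/2 = 0, [pp,q] = F_p - E_q/2 = 0, [pq,p] = E_q/2 = 3, [pq,q] = G_p/2 = 7/2, [qq,p] = F_q - G_p/2 = 3/2, [qq,q] = G_q/2 = 7/4
Gamma^p_ij = (G*[ij,p] - F*[ij,q])/(EG - F^2), Gamma^q_ij = (E*[ij,q] - F*[ij,p])/(EG - F^2)


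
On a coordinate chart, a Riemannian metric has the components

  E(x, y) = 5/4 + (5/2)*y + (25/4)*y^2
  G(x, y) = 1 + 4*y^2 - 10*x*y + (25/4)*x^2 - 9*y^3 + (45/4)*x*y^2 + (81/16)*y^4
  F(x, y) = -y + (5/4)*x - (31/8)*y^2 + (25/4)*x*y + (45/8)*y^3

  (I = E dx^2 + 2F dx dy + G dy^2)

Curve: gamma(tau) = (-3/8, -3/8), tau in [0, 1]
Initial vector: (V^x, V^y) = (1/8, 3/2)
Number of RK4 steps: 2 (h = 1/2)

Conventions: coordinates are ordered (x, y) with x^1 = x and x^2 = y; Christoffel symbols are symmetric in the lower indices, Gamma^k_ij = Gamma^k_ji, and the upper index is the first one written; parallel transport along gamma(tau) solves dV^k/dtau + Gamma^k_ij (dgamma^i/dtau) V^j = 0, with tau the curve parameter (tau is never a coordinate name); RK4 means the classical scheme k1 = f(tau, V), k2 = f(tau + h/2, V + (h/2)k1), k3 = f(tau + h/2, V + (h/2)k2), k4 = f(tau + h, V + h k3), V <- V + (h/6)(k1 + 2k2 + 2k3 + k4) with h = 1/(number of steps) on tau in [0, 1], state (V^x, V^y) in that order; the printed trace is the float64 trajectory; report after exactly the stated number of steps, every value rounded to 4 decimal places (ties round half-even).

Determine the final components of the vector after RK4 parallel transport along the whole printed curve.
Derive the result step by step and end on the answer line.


gamma'(tau) = (0, 0); f(tau, V)^k = -Gamma^k_ij(gamma(tau)) gamma'^i(tau) V^j; h = 1/2; intermediate values shown to 6 dp
curve data and Christoffel symbols at the stage parameters:
  tau = 0.000000: gamma = (-0.375000, -0.375000), gamma' = (0.000000, 0.000000); Gamma_xxx = 0.000000, Gamma_xxy = -0.905405, Gamma_xyy = 1.335472, Gamma_yxx = 0.000000, Gamma_yxy = 0.266771, Gamma_yyy = -0.393487
  tau = 0.250000: gamma = (-0.375000, -0.375000), gamma' = (0.000000, 0.000000); Gamma_xxx = 0.000000, Gamma_xxy = -0.905405, Gamma_xyy = 1.335472, Gamma_yxx = 0.000000, Gamma_yxy = 0.266771, Gamma_yyy = -0.393487
  tau = 0.500000: gamma = (-0.375000, -0.375000), gamma' = (0.000000, 0.000000); Gamma_xxx = 0.000000, Gamma_xxy = -0.905405, Gamma_xyy = 1.335472, Gamma_yxx = 0.000000, Gamma_yxy = 0.266771, Gamma_yyy = -0.393487
  tau = 0.750000: gamma = (-0.375000, -0.375000), gamma' = (0.000000, 0.000000); Gamma_xxx = 0.000000, Gamma_xxy = -0.905405, Gamma_xyy = 1.335472, Gamma_yxx = 0.000000, Gamma_yxy = 0.266771, Gamma_yyy = -0.393487
  tau = 1.000000: gamma = (-0.375000, -0.375000), gamma' = (0.000000, 0.000000); Gamma_xxx = 0.000000, Gamma_xxy = -0.905405, Gamma_xyy = 1.335472, Gamma_yxx = 0.000000, Gamma_yxy = 0.266771, Gamma_yyy = -0.393487
step 0: V^x = 0.1250, V^y = 1.5000
step 1: k1 = (0.000000, 0.000000), k2 = (0.000000, 0.000000), k3 = (0.000000, 0.000000), k4 = (0.000000, 0.000000); V <- V + (h/6)(k1 + 2k2 + 2k3 + k4): V^x = 0.1250, V^y = 1.5000
step 2: k1 = (0.000000, 0.000000), k2 = (0.000000, 0.000000), k3 = (0.000000, 0.000000), k4 = (0.000000, 0.000000); V <- V + (h/6)(k1 + 2k2 + 2k3 + k4): V^x = 0.1250, V^y = 1.5000

Answer: V^x = 0.1250, V^y = 1.5000


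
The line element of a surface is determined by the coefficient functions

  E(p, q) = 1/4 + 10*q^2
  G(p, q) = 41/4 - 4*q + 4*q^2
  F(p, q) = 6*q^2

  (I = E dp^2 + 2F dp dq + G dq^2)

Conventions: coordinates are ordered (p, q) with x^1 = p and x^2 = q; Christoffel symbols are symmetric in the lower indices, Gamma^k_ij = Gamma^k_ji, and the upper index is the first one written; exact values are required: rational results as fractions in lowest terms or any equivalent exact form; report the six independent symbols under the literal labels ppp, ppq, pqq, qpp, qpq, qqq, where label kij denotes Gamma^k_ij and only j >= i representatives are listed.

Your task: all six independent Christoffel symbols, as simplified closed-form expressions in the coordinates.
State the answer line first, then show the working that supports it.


Answer: Gamma_ppp = 960*q^3/(64*q^4 - 640*q^3 + 1656*q^2 - 16*q + 41), Gamma_ppq = (640*q^3 - 640*q^2 + 1640*q)/(64*q^4 - 640*q^3 + 1656*q^2 - 16*q + 41), Gamma_pqq = (384*q^3 - 576*q^2 + 1968*q)/(64*q^4 - 640*q^3 + 1656*q^2 - 16*q + 41), Gamma_qpp = (-1600*q^3 - 40*q)/(64*q^4 - 640*q^3 + 1656*q^2 - 16*q + 41), Gamma_qpq = -960*q^3/(64*q^4 - 640*q^3 + 1656*q^2 - 16*q + 41), Gamma_qqq = (-512*q^3 - 320*q^2 + 16*q - 8)/(64*q^4 - 640*q^3 + 1656*q^2 - 16*q + 41)

E = 1/4 + 10*q^2; F = 6*q^2; G = 41/4 - 4*q + 4*q^2
Gamma^k_ij = (1/2) g^{kl} (d_i g_jl + d_j g_il - d_l g_ij), with g^inv = (1/(EG-F^2)) [[G, -F], [-F, E]]
first partials: E_p = 0, E_q = 20*q, F_p = 0, F_q = 12*q, G_p = 0, G_q = -4 + 8*q
D = EG - F^2 = 41/16 - q + (207/2)*q^2 - 40*q^3 + 4*q^4
expanded: Gamma^p_pp = (G E_p - 2F F_p + F E_q)/(2D), Gamma^p_pq = (G E_q - F G_p)/(2D), Gamma^p_qq = (2G F_q - G G_p - F G_q)/(2D), Gamma^q_pp = (2E F_p - E E_q - F E_p)/(2D), Gamma^q_pq = (E G_p - F E_q)/(2D), Gamma^q_qq = (E G_q - 2F F_q + F G_p)/(2D); substitute and cancel common factors
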